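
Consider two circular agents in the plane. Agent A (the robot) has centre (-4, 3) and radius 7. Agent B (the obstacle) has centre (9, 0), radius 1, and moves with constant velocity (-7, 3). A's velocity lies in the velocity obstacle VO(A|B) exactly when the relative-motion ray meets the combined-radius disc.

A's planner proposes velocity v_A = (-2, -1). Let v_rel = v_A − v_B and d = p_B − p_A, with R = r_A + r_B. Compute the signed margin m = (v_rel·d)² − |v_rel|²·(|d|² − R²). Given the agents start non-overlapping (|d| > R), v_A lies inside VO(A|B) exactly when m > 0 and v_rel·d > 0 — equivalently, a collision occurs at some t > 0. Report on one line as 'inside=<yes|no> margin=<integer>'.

d = (13, -3),  |d|² = 178;  R = 7+1 = 8,  c = 178−8² = 114
v_rel = (5, -4),  |v_rel|² = 41;  v_rel·d = (5)·(13) + (-4)·(-3) = 77
41·t² − 154·t + 114 = 0  ⇒  m = 77² − 41·114 = 1255
m = 1255 > 0,  v_rel·d = 77 > 0  ⇒  inside

inside=yes margin=1255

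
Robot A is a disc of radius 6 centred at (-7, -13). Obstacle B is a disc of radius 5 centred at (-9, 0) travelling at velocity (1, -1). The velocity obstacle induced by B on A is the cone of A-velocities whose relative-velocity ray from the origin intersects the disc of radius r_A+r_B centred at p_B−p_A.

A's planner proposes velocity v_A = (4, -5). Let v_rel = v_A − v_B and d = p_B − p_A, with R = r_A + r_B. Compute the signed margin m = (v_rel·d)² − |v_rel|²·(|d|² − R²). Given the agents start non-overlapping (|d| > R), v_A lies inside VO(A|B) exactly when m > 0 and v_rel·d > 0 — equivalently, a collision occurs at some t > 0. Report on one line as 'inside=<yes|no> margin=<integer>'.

d = (-2, 13),  |d|² = 173;  R = 6+5 = 11,  c = 173−11² = 52
v_rel = (3, -4),  |v_rel|² = 25;  v_rel·d = (3)·(-2) + (-4)·(13) = -58
25·t² + 116·t + 52 = 0  ⇒  m = (-58)² − 25·52 = 2064
m = 2064 > 0,  v_rel·d = -58 < 0  ⇒  outside

inside=no margin=2064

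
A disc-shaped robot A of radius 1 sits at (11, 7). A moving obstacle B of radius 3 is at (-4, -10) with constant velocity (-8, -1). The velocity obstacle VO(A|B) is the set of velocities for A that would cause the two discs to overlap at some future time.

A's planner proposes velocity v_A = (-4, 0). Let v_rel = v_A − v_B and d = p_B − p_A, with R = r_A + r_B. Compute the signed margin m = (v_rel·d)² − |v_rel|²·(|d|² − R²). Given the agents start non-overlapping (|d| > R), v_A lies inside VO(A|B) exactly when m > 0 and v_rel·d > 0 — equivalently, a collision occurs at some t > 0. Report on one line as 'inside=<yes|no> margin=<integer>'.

d = (-15, -17),  |d|² = 514;  R = 1+3 = 4,  c = 514−4² = 498
v_rel = (4, 1),  |v_rel|² = 17;  v_rel·d = (4)·(-15) + (1)·(-17) = -77
17·t² + 154·t + 498 = 0  ⇒  m = (-77)² − 17·498 = -2537
m = -2537 < 0,  v_rel·d = -77 < 0  ⇒  outside

inside=no margin=-2537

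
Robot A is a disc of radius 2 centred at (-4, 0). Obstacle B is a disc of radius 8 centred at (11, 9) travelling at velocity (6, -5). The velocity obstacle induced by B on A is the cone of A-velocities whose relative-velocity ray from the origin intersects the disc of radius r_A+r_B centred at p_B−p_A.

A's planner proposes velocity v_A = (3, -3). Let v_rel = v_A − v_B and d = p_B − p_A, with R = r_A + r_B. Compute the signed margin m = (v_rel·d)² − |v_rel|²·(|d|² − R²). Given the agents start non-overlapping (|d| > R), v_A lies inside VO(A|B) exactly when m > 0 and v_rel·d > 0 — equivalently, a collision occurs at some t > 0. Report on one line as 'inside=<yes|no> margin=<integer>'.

d = (15, 9),  |d|² = 306;  R = 2+8 = 10,  c = 306−10² = 206
v_rel = (-3, 2),  |v_rel|² = 13;  v_rel·d = (-3)·(15) + (2)·(9) = -27
13·t² + 54·t + 206 = 0  ⇒  m = (-27)² − 13·206 = -1949
m = -1949 < 0,  v_rel·d = -27 < 0  ⇒  outside

inside=no margin=-1949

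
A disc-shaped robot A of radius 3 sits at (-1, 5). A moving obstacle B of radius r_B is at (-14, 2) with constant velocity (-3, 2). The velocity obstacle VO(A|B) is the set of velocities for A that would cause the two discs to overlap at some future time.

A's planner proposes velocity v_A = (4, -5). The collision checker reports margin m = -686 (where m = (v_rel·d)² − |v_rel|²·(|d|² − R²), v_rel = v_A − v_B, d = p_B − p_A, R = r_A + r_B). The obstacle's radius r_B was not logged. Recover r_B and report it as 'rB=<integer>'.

m = -686
d = (-13, -3);  v_rel = (7, -7),  |v_rel|² = 98
v_rel×d = (7)·(-3) − (-7)·(-13) = -112
since m = R²·98 − (-112)²:  R² = (12544 + -686) / 98 = 121
R = √121 = 11  ⇒  r_B = 11 − 3 = 8

rB=8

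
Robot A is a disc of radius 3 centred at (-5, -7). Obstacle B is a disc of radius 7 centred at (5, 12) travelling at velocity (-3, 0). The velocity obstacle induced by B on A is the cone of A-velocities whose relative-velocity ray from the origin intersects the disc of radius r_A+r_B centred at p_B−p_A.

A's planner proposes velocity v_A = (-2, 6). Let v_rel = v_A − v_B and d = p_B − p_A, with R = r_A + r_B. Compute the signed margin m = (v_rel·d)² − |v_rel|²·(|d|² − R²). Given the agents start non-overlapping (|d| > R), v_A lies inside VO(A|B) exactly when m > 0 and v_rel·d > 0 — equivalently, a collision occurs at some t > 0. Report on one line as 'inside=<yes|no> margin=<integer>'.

d = (10, 19),  |d|² = 461;  R = 3+7 = 10,  c = 461−10² = 361
v_rel = (1, 6),  |v_rel|² = 37;  v_rel·d = (1)·(10) + (6)·(19) = 124
37·t² − 248·t + 361 = 0  ⇒  m = 124² − 37·361 = 2019
m = 2019 > 0,  v_rel·d = 124 > 0  ⇒  inside

inside=yes margin=2019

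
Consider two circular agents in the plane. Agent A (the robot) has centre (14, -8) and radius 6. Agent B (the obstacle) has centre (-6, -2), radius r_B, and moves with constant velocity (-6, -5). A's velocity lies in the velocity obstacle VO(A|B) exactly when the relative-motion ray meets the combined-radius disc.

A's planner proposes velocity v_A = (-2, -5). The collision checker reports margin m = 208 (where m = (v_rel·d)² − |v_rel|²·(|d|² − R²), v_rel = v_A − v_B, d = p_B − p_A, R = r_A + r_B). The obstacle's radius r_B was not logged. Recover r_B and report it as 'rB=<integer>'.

m = 208
d = (-20, 6);  v_rel = (4, 0),  |v_rel|² = 16
v_rel×d = (4)·(6) − (0)·(-20) = 24
since m = R²·16 − 24²:  R² = (576 + 208) / 16 = 49
R = √49 = 7  ⇒  r_B = 7 − 6 = 1

rB=1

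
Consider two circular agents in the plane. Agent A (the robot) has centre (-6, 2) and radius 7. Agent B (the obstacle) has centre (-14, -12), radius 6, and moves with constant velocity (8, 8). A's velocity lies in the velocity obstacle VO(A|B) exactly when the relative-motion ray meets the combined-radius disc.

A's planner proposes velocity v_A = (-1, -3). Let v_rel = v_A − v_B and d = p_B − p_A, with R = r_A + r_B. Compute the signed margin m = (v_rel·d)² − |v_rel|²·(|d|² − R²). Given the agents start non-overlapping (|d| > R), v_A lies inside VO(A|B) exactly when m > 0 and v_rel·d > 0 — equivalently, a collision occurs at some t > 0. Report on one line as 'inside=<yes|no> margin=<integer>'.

d = (-8, -14),  |d|² = 260;  R = 7+6 = 13,  c = 260−13² = 91
v_rel = (-9, -11),  |v_rel|² = 202;  v_rel·d = (-9)·(-8) + (-11)·(-14) = 226
202·t² − 452·t + 91 = 0  ⇒  m = 226² − 202·91 = 32694
m = 32694 > 0,  v_rel·d = 226 > 0  ⇒  inside

inside=yes margin=32694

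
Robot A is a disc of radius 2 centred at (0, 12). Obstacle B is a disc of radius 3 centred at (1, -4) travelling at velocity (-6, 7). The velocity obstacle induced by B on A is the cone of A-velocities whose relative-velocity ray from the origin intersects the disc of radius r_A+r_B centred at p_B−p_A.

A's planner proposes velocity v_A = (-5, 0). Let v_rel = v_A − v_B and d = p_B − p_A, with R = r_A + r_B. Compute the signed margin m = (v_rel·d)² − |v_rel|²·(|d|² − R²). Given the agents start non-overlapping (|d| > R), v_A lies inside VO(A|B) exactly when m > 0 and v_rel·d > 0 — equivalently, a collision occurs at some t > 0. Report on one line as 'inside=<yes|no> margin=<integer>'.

d = (1, -16),  |d|² = 257;  R = 2+3 = 5,  c = 257−5² = 232
v_rel = (1, -7),  |v_rel|² = 50;  v_rel·d = (1)·(1) + (-7)·(-16) = 113
50·t² − 226·t + 232 = 0  ⇒  m = 113² − 50·232 = 1169
m = 1169 > 0,  v_rel·d = 113 > 0  ⇒  inside

inside=yes margin=1169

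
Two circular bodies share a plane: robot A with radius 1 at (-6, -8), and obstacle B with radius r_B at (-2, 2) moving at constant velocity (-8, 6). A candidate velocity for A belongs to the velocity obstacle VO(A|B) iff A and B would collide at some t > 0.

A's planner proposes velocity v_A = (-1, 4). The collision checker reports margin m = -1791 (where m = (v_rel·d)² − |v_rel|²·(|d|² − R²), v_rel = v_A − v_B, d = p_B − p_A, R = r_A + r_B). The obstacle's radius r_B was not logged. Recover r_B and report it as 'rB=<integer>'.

m = -1791
d = (4, 10);  v_rel = (7, -2),  |v_rel|² = 53
v_rel×d = (7)·(10) − (-2)·(4) = 78
since m = R²·53 − 78²:  R² = (6084 + -1791) / 53 = 81
R = √81 = 9  ⇒  r_B = 9 − 1 = 8

rB=8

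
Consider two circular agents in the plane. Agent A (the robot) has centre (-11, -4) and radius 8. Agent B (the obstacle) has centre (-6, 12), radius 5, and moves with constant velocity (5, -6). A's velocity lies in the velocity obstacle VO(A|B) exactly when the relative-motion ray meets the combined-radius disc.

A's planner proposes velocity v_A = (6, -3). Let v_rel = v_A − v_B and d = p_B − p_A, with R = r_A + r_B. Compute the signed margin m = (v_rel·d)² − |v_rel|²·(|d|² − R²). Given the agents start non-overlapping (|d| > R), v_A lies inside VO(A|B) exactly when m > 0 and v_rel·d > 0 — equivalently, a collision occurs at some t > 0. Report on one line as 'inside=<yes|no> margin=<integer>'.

d = (5, 16),  |d|² = 281;  R = 8+5 = 13,  c = 281−13² = 112
v_rel = (1, 3),  |v_rel|² = 10;  v_rel·d = (1)·(5) + (3)·(16) = 53
10·t² − 106·t + 112 = 0  ⇒  m = 53² − 10·112 = 1689
m = 1689 > 0,  v_rel·d = 53 > 0  ⇒  inside

inside=yes margin=1689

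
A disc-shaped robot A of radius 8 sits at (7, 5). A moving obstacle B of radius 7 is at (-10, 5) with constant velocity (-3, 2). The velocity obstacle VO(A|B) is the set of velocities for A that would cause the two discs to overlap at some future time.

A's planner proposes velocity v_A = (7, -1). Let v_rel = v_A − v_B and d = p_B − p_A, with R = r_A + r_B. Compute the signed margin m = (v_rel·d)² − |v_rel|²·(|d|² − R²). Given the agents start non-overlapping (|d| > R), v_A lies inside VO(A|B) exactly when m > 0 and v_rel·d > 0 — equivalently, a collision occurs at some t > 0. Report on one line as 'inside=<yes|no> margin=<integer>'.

d = (-17, 0),  |d|² = 289;  R = 8+7 = 15,  c = 289−15² = 64
v_rel = (10, -3),  |v_rel|² = 109;  v_rel·d = (10)·(-17) + (-3)·(0) = -170
109·t² + 340·t + 64 = 0  ⇒  m = (-170)² − 109·64 = 21924
m = 21924 > 0,  v_rel·d = -170 < 0  ⇒  outside

inside=no margin=21924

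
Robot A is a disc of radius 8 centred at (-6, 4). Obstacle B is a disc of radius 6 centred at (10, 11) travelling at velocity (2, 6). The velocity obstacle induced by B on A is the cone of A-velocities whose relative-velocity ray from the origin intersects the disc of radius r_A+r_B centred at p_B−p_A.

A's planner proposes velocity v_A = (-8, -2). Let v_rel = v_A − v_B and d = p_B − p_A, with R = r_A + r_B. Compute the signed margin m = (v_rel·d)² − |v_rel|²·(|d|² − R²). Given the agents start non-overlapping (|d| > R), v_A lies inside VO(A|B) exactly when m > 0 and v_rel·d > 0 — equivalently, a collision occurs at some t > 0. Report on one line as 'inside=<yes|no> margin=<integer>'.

d = (16, 7),  |d|² = 305;  R = 8+6 = 14,  c = 305−14² = 109
v_rel = (-10, -8),  |v_rel|² = 164;  v_rel·d = (-10)·(16) + (-8)·(7) = -216
164·t² + 432·t + 109 = 0  ⇒  m = (-216)² − 164·109 = 28780
m = 28780 > 0,  v_rel·d = -216 < 0  ⇒  outside

inside=no margin=28780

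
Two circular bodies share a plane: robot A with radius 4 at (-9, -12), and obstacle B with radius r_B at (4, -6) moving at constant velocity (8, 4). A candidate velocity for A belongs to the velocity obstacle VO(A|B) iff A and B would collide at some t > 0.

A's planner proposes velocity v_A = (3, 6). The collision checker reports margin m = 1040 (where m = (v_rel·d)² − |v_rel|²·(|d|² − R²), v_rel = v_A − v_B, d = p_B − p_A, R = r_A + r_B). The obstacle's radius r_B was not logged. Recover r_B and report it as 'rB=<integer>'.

m = 1040
d = (13, 6);  v_rel = (-5, 2),  |v_rel|² = 29
v_rel×d = (-5)·(6) − (2)·(13) = -56
since m = R²·29 − (-56)²:  R² = (3136 + 1040) / 29 = 144
R = √144 = 12  ⇒  r_B = 12 − 4 = 8

rB=8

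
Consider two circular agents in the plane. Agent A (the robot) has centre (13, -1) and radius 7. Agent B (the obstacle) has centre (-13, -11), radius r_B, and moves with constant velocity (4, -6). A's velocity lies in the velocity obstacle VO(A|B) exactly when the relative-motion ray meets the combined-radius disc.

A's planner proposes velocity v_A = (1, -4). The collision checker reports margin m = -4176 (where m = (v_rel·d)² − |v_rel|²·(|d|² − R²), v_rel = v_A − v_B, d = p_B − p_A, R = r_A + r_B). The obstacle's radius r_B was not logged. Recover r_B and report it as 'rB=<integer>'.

m = -4176
d = (-26, -10);  v_rel = (-3, 2),  |v_rel|² = 13
v_rel×d = (-3)·(-10) − (2)·(-26) = 82
since m = R²·13 − 82²:  R² = (6724 + -4176) / 13 = 196
R = √196 = 14  ⇒  r_B = 14 − 7 = 7

rB=7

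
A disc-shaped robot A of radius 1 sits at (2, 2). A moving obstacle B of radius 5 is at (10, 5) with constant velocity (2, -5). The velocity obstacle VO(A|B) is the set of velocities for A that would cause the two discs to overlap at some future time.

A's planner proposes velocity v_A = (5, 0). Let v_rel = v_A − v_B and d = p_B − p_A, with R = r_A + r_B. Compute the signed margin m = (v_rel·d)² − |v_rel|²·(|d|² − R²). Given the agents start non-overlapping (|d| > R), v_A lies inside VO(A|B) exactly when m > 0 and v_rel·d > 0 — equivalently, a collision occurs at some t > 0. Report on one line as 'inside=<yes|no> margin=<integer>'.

d = (8, 3),  |d|² = 73;  R = 1+5 = 6,  c = 73−6² = 37
v_rel = (3, 5),  |v_rel|² = 34;  v_rel·d = (3)·(8) + (5)·(3) = 39
34·t² − 78·t + 37 = 0  ⇒  m = 39² − 34·37 = 263
m = 263 > 0,  v_rel·d = 39 > 0  ⇒  inside

inside=yes margin=263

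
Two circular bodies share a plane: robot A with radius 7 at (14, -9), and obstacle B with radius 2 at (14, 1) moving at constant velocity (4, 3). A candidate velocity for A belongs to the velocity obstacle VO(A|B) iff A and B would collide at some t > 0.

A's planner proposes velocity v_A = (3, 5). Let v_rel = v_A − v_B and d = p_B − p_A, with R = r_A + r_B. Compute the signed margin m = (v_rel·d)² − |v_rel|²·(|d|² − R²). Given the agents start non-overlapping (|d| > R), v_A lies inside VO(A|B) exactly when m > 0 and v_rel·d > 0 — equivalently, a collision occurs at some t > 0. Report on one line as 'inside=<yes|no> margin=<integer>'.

d = (0, 10),  |d|² = 100;  R = 7+2 = 9,  c = 100−9² = 19
v_rel = (-1, 2),  |v_rel|² = 5;  v_rel·d = (-1)·(0) + (2)·(10) = 20
5·t² − 40·t + 19 = 0  ⇒  m = 20² − 5·19 = 305
m = 305 > 0,  v_rel·d = 20 > 0  ⇒  inside

inside=yes margin=305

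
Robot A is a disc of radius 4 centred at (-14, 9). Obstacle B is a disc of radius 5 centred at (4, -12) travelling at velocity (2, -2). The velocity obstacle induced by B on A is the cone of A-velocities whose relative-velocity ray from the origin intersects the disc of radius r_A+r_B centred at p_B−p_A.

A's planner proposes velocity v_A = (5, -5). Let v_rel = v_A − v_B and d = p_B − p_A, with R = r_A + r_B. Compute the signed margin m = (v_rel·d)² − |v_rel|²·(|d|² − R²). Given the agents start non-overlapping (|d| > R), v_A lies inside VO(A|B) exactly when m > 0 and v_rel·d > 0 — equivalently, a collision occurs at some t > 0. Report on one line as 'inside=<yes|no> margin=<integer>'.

d = (18, -21),  |d|² = 765;  R = 4+5 = 9,  c = 765−9² = 684
v_rel = (3, -3),  |v_rel|² = 18;  v_rel·d = (3)·(18) + (-3)·(-21) = 117
18·t² − 234·t + 684 = 0  ⇒  m = 117² − 18·684 = 1377
m = 1377 > 0,  v_rel·d = 117 > 0  ⇒  inside

inside=yes margin=1377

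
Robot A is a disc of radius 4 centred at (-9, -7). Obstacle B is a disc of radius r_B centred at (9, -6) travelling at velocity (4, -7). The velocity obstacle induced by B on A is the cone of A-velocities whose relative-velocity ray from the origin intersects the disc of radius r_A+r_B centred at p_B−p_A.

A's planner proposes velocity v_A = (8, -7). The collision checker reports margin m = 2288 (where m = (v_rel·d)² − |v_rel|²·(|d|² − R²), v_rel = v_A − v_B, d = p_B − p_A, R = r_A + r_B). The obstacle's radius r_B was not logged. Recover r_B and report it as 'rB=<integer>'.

m = 2288
d = (18, 1);  v_rel = (4, 0),  |v_rel|² = 16
v_rel×d = (4)·(1) − (0)·(18) = 4
since m = R²·16 − 4²:  R² = (16 + 2288) / 16 = 144
R = √144 = 12  ⇒  r_B = 12 − 4 = 8

rB=8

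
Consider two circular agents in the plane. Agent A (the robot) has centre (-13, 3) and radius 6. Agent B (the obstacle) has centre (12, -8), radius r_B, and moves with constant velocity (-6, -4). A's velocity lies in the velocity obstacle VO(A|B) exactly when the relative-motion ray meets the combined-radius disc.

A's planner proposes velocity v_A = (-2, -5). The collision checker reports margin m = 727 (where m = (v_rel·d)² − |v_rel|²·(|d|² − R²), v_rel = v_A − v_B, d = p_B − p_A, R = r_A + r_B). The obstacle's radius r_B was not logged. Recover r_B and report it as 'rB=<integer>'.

m = 727
d = (25, -11);  v_rel = (4, -1),  |v_rel|² = 17
v_rel×d = (4)·(-11) − (-1)·(25) = -19
since m = R²·17 − (-19)²:  R² = (361 + 727) / 17 = 64
R = √64 = 8  ⇒  r_B = 8 − 6 = 2

rB=2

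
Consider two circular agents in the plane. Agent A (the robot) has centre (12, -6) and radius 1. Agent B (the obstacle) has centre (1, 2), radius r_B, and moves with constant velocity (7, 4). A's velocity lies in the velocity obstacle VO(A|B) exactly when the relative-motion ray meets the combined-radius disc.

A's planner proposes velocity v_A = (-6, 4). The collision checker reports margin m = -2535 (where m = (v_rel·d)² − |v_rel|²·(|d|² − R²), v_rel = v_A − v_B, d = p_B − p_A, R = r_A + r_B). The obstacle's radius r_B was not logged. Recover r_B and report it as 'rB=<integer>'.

m = -2535
d = (-11, 8);  v_rel = (-13, 0),  |v_rel|² = 169
v_rel×d = (-13)·(8) − (0)·(-11) = -104
since m = R²·169 − (-104)²:  R² = (10816 + -2535) / 169 = 49
R = √49 = 7  ⇒  r_B = 7 − 1 = 6

rB=6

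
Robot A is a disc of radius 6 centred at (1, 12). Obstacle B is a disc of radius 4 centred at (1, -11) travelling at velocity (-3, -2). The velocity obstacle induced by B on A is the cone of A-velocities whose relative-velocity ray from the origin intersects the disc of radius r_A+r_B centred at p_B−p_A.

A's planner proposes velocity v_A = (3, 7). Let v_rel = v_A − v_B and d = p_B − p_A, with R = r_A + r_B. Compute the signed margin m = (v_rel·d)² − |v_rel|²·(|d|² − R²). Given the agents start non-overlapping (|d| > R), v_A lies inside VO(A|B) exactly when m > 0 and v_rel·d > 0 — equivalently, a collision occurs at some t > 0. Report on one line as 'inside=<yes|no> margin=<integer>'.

d = (0, -23),  |d|² = 529;  R = 6+4 = 10,  c = 529−10² = 429
v_rel = (6, 9),  |v_rel|² = 117;  v_rel·d = (6)·(0) + (9)·(-23) = -207
117·t² + 414·t + 429 = 0  ⇒  m = (-207)² − 117·429 = -7344
m = -7344 < 0,  v_rel·d = -207 < 0  ⇒  outside

inside=no margin=-7344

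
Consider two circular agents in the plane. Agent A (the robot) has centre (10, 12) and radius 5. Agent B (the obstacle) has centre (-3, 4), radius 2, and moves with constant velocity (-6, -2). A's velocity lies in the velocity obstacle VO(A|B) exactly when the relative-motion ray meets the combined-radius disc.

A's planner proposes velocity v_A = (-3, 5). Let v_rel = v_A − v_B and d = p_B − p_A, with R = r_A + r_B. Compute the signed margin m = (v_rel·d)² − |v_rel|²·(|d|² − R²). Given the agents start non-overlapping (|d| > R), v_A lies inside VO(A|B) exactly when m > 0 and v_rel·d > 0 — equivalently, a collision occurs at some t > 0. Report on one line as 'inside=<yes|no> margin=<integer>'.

d = (-13, -8),  |d|² = 233;  R = 5+2 = 7,  c = 233−7² = 184
v_rel = (3, 7),  |v_rel|² = 58;  v_rel·d = (3)·(-13) + (7)·(-8) = -95
58·t² + 190·t + 184 = 0  ⇒  m = (-95)² − 58·184 = -1647
m = -1647 < 0,  v_rel·d = -95 < 0  ⇒  outside

inside=no margin=-1647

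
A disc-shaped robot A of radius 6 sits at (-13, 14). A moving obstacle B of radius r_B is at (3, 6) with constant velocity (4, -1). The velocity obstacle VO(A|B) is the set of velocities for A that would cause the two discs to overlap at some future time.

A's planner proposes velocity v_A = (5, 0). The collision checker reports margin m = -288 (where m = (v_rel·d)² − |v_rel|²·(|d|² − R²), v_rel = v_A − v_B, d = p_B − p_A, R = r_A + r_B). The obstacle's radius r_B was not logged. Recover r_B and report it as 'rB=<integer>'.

m = -288
d = (16, -8);  v_rel = (1, 1),  |v_rel|² = 2
v_rel×d = (1)·(-8) − (1)·(16) = -24
since m = R²·2 − (-24)²:  R² = (576 + -288) / 2 = 144
R = √144 = 12  ⇒  r_B = 12 − 6 = 6

rB=6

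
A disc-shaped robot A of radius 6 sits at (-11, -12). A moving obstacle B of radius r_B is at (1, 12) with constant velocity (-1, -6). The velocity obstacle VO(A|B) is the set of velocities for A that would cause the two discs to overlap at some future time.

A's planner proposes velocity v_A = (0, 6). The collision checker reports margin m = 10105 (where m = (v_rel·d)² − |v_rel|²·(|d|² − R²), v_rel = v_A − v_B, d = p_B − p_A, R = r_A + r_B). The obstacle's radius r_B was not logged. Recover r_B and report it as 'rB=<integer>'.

m = 10105
d = (12, 24);  v_rel = (1, 12),  |v_rel|² = 145
v_rel×d = (1)·(24) − (12)·(12) = -120
since m = R²·145 − (-120)²:  R² = (14400 + 10105) / 145 = 169
R = √169 = 13  ⇒  r_B = 13 − 6 = 7

rB=7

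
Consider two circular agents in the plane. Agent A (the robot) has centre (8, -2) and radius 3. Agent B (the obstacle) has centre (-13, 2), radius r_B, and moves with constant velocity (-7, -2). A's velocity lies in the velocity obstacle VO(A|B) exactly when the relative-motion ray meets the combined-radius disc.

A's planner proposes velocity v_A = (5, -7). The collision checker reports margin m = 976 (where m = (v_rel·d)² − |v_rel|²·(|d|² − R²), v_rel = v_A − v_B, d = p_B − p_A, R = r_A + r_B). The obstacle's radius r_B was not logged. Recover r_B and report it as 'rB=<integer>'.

m = 976
d = (-21, 4);  v_rel = (12, -5),  |v_rel|² = 169
v_rel×d = (12)·(4) − (-5)·(-21) = -57
since m = R²·169 − (-57)²:  R² = (3249 + 976) / 169 = 25
R = √25 = 5  ⇒  r_B = 5 − 3 = 2

rB=2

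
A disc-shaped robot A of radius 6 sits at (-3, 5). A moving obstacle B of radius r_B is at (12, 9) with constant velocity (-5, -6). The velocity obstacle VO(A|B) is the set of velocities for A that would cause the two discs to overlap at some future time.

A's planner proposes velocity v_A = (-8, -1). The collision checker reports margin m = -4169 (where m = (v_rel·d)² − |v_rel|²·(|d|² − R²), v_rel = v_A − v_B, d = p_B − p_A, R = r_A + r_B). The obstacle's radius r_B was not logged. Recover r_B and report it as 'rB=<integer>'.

m = -4169
d = (15, 4);  v_rel = (-3, 5),  |v_rel|² = 34
v_rel×d = (-3)·(4) − (5)·(15) = -87
since m = R²·34 − (-87)²:  R² = (7569 + -4169) / 34 = 100
R = √100 = 10  ⇒  r_B = 10 − 6 = 4

rB=4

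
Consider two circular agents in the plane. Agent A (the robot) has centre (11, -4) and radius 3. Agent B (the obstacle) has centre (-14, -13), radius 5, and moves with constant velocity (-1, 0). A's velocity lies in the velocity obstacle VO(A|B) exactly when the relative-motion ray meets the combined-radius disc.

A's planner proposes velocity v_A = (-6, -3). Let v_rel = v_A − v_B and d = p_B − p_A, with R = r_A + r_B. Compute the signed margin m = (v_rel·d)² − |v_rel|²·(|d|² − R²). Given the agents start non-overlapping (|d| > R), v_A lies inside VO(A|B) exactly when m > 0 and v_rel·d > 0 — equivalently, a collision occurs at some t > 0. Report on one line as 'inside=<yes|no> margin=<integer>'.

d = (-25, -9),  |d|² = 706;  R = 3+5 = 8,  c = 706−8² = 642
v_rel = (-5, -3),  |v_rel|² = 34;  v_rel·d = (-5)·(-25) + (-3)·(-9) = 152
34·t² − 304·t + 642 = 0  ⇒  m = 152² − 34·642 = 1276
m = 1276 > 0,  v_rel·d = 152 > 0  ⇒  inside

inside=yes margin=1276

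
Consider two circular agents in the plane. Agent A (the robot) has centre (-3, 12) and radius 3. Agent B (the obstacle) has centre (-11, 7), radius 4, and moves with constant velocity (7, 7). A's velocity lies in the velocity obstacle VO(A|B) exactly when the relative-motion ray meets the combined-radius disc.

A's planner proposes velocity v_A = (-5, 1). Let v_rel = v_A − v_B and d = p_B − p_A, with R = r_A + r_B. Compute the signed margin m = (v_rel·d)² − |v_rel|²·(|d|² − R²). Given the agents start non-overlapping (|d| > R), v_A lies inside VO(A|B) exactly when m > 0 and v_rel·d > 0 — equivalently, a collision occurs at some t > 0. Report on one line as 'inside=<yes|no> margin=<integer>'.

d = (-8, -5),  |d|² = 89;  R = 3+4 = 7,  c = 89−7² = 40
v_rel = (-12, -6),  |v_rel|² = 180;  v_rel·d = (-12)·(-8) + (-6)·(-5) = 126
180·t² − 252·t + 40 = 0  ⇒  m = 126² − 180·40 = 8676
m = 8676 > 0,  v_rel·d = 126 > 0  ⇒  inside

inside=yes margin=8676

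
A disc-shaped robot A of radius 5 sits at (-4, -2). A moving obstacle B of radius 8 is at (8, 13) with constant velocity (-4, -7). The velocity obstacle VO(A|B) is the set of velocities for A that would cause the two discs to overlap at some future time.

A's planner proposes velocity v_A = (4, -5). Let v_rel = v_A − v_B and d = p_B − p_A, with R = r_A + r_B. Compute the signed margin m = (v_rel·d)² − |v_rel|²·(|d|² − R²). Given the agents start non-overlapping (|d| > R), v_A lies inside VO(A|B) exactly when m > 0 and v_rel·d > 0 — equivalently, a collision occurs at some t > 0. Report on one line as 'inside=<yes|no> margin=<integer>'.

d = (12, 15),  |d|² = 369;  R = 5+8 = 13,  c = 369−13² = 200
v_rel = (8, 2),  |v_rel|² = 68;  v_rel·d = (8)·(12) + (2)·(15) = 126
68·t² − 252·t + 200 = 0  ⇒  m = 126² − 68·200 = 2276
m = 2276 > 0,  v_rel·d = 126 > 0  ⇒  inside

inside=yes margin=2276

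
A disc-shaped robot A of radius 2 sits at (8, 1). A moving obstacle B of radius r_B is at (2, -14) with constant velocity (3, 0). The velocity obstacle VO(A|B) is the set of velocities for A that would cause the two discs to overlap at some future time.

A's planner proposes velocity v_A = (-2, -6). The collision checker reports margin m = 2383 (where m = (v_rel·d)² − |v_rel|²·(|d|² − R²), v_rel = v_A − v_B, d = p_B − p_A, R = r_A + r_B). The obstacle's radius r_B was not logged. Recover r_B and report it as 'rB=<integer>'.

m = 2383
d = (-6, -15);  v_rel = (-5, -6),  |v_rel|² = 61
v_rel×d = (-5)·(-15) − (-6)·(-6) = 39
since m = R²·61 − 39²:  R² = (1521 + 2383) / 61 = 64
R = √64 = 8  ⇒  r_B = 8 − 2 = 6

rB=6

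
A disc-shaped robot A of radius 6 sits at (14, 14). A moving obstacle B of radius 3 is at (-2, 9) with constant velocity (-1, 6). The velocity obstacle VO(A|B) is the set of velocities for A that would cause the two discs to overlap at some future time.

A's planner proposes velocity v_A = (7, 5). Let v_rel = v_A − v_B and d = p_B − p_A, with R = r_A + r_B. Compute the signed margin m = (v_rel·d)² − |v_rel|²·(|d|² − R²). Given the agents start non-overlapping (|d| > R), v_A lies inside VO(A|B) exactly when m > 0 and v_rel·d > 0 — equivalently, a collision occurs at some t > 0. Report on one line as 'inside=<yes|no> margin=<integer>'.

d = (-16, -5),  |d|² = 281;  R = 6+3 = 9,  c = 281−9² = 200
v_rel = (8, -1),  |v_rel|² = 65;  v_rel·d = (8)·(-16) + (-1)·(-5) = -123
65·t² + 246·t + 200 = 0  ⇒  m = (-123)² − 65·200 = 2129
m = 2129 > 0,  v_rel·d = -123 < 0  ⇒  outside

inside=no margin=2129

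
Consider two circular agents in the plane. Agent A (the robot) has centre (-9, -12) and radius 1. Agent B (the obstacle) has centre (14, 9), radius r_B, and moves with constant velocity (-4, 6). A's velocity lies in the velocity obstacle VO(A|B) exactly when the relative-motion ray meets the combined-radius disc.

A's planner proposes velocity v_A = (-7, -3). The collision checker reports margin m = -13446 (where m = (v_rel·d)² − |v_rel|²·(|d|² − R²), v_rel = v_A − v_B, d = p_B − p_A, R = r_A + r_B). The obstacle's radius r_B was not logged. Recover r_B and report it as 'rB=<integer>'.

m = -13446
d = (23, 21);  v_rel = (-3, -9),  |v_rel|² = 90
v_rel×d = (-3)·(21) − (-9)·(23) = 144
since m = R²·90 − 144²:  R² = (20736 + -13446) / 90 = 81
R = √81 = 9  ⇒  r_B = 9 − 1 = 8

rB=8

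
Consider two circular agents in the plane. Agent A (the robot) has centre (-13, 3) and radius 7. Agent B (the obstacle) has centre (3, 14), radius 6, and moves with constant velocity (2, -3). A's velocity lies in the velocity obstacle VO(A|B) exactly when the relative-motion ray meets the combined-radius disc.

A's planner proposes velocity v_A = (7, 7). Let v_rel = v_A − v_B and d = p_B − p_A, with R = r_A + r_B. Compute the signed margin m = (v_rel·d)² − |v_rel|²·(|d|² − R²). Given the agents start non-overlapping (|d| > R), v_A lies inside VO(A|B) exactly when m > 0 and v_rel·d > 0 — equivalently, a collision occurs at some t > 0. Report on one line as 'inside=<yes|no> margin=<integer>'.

d = (16, 11),  |d|² = 377;  R = 7+6 = 13,  c = 377−13² = 208
v_rel = (5, 10),  |v_rel|² = 125;  v_rel·d = (5)·(16) + (10)·(11) = 190
125·t² − 380·t + 208 = 0  ⇒  m = 190² − 125·208 = 10100
m = 10100 > 0,  v_rel·d = 190 > 0  ⇒  inside

inside=yes margin=10100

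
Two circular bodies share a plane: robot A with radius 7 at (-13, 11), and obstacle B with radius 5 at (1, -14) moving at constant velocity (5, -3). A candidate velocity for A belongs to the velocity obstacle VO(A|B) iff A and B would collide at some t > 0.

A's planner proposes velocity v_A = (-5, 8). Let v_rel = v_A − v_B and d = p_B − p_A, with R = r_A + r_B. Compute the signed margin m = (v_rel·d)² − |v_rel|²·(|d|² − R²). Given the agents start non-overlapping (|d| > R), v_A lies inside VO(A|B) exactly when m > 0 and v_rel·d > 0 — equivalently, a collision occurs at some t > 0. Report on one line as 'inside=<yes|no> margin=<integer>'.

d = (14, -25),  |d|² = 821;  R = 7+5 = 12,  c = 821−12² = 677
v_rel = (-10, 11),  |v_rel|² = 221;  v_rel·d = (-10)·(14) + (11)·(-25) = -415
221·t² + 830·t + 677 = 0  ⇒  m = (-415)² − 221·677 = 22608
m = 22608 > 0,  v_rel·d = -415 < 0  ⇒  outside

inside=no margin=22608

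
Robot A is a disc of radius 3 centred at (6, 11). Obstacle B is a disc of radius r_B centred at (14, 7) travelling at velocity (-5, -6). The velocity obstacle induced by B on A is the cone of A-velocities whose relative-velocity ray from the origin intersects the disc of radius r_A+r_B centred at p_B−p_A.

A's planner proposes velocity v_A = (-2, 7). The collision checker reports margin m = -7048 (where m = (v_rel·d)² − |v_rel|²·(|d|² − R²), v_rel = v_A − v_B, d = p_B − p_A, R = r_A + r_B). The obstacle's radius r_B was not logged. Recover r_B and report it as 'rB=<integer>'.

m = -7048
d = (8, -4);  v_rel = (3, 13),  |v_rel|² = 178
v_rel×d = (3)·(-4) − (13)·(8) = -116
since m = R²·178 − (-116)²:  R² = (13456 + -7048) / 178 = 36
R = √36 = 6  ⇒  r_B = 6 − 3 = 3

rB=3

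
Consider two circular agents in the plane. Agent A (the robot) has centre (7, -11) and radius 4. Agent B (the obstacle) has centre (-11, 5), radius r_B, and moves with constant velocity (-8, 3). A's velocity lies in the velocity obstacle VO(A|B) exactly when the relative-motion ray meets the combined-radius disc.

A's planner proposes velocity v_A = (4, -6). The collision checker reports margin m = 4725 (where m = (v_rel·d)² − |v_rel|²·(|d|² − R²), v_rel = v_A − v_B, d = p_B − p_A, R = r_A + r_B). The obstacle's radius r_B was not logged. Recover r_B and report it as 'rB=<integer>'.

m = 4725
d = (-18, 16);  v_rel = (12, -9),  |v_rel|² = 225
v_rel×d = (12)·(16) − (-9)·(-18) = 30
since m = R²·225 − 30²:  R² = (900 + 4725) / 225 = 25
R = √25 = 5  ⇒  r_B = 5 − 4 = 1

rB=1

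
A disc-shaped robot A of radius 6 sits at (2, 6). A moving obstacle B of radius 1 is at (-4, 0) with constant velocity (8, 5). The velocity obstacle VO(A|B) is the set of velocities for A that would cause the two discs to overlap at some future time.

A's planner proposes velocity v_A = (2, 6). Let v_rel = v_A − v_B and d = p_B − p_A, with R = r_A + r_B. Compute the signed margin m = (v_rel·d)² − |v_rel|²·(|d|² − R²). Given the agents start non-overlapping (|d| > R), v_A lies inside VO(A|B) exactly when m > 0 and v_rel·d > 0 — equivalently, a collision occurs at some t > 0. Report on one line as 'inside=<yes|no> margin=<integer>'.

d = (-6, -6),  |d|² = 72;  R = 6+1 = 7,  c = 72−7² = 23
v_rel = (-6, 1),  |v_rel|² = 37;  v_rel·d = (-6)·(-6) + (1)·(-6) = 30
37·t² − 60·t + 23 = 0  ⇒  m = 30² − 37·23 = 49
m = 49 > 0,  v_rel·d = 30 > 0  ⇒  inside

inside=yes margin=49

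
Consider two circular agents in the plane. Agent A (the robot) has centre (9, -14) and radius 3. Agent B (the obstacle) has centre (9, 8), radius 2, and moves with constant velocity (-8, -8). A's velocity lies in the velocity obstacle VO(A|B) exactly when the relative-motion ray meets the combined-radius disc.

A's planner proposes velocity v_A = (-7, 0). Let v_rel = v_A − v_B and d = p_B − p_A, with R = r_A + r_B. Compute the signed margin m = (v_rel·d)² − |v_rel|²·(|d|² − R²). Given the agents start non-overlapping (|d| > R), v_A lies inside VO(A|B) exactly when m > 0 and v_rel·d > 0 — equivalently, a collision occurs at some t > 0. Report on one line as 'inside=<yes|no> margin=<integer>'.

d = (0, 22),  |d|² = 484;  R = 3+2 = 5,  c = 484−5² = 459
v_rel = (1, 8),  |v_rel|² = 65;  v_rel·d = (1)·(0) + (8)·(22) = 176
65·t² − 352·t + 459 = 0  ⇒  m = 176² − 65·459 = 1141
m = 1141 > 0,  v_rel·d = 176 > 0  ⇒  inside

inside=yes margin=1141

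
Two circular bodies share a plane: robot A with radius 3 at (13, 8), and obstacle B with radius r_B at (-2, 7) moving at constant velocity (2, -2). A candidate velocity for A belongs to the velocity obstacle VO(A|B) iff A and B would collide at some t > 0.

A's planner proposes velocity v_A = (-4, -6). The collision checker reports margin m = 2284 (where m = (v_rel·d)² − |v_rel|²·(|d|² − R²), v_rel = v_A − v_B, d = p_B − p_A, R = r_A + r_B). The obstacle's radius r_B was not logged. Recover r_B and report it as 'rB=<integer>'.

m = 2284
d = (-15, -1);  v_rel = (-6, -4),  |v_rel|² = 52
v_rel×d = (-6)·(-1) − (-4)·(-15) = -54
since m = R²·52 − (-54)²:  R² = (2916 + 2284) / 52 = 100
R = √100 = 10  ⇒  r_B = 10 − 3 = 7

rB=7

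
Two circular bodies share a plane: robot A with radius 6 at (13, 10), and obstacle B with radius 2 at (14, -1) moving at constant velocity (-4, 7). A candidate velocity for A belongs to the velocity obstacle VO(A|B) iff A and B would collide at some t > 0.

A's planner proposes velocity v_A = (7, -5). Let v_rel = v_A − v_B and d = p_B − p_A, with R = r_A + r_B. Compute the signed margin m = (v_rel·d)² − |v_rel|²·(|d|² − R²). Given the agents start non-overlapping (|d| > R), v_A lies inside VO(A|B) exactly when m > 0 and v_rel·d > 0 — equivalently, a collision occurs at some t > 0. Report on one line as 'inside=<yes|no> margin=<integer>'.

d = (1, -11),  |d|² = 122;  R = 6+2 = 8,  c = 122−8² = 58
v_rel = (11, -12),  |v_rel|² = 265;  v_rel·d = (11)·(1) + (-12)·(-11) = 143
265·t² − 286·t + 58 = 0  ⇒  m = 143² − 265·58 = 5079
m = 5079 > 0,  v_rel·d = 143 > 0  ⇒  inside

inside=yes margin=5079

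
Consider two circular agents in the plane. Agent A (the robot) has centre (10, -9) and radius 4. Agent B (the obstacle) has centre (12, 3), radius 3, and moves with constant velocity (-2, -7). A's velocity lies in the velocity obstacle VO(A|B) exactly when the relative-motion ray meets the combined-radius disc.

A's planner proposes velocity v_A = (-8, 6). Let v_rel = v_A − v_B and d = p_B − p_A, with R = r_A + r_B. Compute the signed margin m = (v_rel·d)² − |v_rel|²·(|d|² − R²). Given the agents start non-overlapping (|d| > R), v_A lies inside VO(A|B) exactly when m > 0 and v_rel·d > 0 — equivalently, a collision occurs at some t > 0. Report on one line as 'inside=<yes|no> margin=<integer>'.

d = (2, 12),  |d|² = 148;  R = 4+3 = 7,  c = 148−7² = 99
v_rel = (-6, 13),  |v_rel|² = 205;  v_rel·d = (-6)·(2) + (13)·(12) = 144
205·t² − 288·t + 99 = 0  ⇒  m = 144² − 205·99 = 441
m = 441 > 0,  v_rel·d = 144 > 0  ⇒  inside

inside=yes margin=441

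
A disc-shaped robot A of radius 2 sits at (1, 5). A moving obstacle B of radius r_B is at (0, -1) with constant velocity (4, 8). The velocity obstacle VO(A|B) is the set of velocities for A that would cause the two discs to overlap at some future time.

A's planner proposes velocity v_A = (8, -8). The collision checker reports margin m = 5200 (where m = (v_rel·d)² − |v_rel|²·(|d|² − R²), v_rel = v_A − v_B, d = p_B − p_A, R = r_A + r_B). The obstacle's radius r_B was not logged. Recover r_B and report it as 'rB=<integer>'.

m = 5200
d = (-1, -6);  v_rel = (4, -16),  |v_rel|² = 272
v_rel×d = (4)·(-6) − (-16)·(-1) = -40
since m = R²·272 − (-40)²:  R² = (1600 + 5200) / 272 = 25
R = √25 = 5  ⇒  r_B = 5 − 2 = 3

rB=3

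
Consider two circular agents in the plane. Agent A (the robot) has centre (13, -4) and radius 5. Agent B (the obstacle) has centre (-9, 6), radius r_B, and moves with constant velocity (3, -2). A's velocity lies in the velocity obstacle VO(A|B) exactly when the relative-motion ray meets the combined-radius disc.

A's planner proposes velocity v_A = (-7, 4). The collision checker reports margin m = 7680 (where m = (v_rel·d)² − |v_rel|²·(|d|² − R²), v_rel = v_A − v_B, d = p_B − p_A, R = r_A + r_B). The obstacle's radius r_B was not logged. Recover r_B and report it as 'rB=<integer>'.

m = 7680
d = (-22, 10);  v_rel = (-10, 6),  |v_rel|² = 136
v_rel×d = (-10)·(10) − (6)·(-22) = 32
since m = R²·136 − 32²:  R² = (1024 + 7680) / 136 = 64
R = √64 = 8  ⇒  r_B = 8 − 5 = 3

rB=3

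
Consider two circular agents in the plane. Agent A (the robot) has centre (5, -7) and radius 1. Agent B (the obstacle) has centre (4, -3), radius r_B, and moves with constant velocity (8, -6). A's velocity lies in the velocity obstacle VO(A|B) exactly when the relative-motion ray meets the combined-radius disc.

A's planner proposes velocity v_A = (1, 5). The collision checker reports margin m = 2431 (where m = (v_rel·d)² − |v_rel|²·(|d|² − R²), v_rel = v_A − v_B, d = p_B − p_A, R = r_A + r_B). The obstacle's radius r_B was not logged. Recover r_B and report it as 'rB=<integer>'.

m = 2431
d = (-1, 4);  v_rel = (-7, 11),  |v_rel|² = 170
v_rel×d = (-7)·(4) − (11)·(-1) = -17
since m = R²·170 − (-17)²:  R² = (289 + 2431) / 170 = 16
R = √16 = 4  ⇒  r_B = 4 − 1 = 3

rB=3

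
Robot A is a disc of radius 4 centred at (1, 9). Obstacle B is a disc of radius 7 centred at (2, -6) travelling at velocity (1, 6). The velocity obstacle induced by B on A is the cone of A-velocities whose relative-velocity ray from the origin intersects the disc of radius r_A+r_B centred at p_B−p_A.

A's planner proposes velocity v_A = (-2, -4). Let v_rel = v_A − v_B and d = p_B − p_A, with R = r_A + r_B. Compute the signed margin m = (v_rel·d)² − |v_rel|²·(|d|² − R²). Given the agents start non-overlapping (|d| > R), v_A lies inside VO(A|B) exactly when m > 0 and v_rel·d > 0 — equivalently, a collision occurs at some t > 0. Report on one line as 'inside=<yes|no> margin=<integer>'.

d = (1, -15),  |d|² = 226;  R = 4+7 = 11,  c = 226−11² = 105
v_rel = (-3, -10),  |v_rel|² = 109;  v_rel·d = (-3)·(1) + (-10)·(-15) = 147
109·t² − 294·t + 105 = 0  ⇒  m = 147² − 109·105 = 10164
m = 10164 > 0,  v_rel·d = 147 > 0  ⇒  inside

inside=yes margin=10164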